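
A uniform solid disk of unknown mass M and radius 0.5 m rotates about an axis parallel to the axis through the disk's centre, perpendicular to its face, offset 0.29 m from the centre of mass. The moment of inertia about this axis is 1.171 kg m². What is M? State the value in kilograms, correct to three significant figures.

I = I_cm + Md² = (1/2)MR² + Md² = M·[0.5·(0.5)² + (0.29)²] = M·0.2091.
So M = 1.171 / 0.2091 = 5.6002 kg.

5.60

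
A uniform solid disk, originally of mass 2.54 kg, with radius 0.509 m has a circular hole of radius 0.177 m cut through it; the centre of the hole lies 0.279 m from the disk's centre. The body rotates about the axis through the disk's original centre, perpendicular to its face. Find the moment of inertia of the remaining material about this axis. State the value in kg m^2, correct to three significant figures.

0.300

Unpierced body about its centre: I₀ = (1/2)MR² = (1/2)(2.54)(0.509)² = 0.32903 kg m^2.
The removed disk has mass m = M·(r/R)² = (2.54)(0.177/0.509)² = 0.30715 kg (same uniform areal density).
Its moment of inertia about the rotation axis (parallel-axis theorem): I_hole = (1/2)mr² + md² = (1/2)(0.30715)(0.177)² + (0.30715)(0.279)² = 0.02872 kg m^2.
Treating the hole as negative mass, I = I₀ − I_hole = 0.32903 − 0.02872 = 0.30031 kg m^2.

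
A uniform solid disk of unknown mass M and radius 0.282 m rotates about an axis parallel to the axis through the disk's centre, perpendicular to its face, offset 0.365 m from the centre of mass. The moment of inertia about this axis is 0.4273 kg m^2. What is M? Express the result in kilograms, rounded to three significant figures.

I = I_cm + Md² = (1/2)MR² + Md² = M·[0.5·(0.282)² + (0.365)²] = M·0.17299.
So M = 0.4273 / 0.17299 = 2.4701 kg.

2.47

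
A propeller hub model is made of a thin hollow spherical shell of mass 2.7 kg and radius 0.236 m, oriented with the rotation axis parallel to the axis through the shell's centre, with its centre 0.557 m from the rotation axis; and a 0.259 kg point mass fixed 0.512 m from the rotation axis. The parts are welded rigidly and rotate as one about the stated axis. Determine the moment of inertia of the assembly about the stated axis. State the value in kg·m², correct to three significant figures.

Spherical shell: I_cm = (2/3)MR² = (2/3)(2.7)(0.236)² = 0.10025 kg·m²; centre at d = 0.557 m, so the parallel axis theorem gives I = 0.10025 + (2.7)(0.557)² = 0.93793 kg·m².
Point mass: I_cm = 0; centre at d = 0.512 m, so the parallel axis theorem gives I = 0 + (0.259)(0.512)² = 0.067895 kg·m².
Total I = 0.93793 + 0.067895 = 1.0058 kg·m².

1.01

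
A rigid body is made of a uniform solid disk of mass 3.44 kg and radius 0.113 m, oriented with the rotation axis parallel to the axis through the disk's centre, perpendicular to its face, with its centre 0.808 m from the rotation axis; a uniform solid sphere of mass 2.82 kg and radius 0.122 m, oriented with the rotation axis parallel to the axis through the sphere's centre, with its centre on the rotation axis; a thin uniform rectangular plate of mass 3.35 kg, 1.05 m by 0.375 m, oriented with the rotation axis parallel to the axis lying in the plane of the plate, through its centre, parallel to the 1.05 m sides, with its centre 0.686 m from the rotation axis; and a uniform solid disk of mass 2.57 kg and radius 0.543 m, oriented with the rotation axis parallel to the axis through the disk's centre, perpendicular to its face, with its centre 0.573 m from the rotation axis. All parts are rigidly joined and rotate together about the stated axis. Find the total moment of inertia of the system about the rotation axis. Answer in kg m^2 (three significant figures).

5.12

Solid disk: I_cm = (1/2)MR² = (1/2)(3.44)(0.113)² = 0.021963 kg m^2; centre at d = 0.808 m, so the parallel axis theorem gives I = 0.021963 + (3.44)(0.808)² = 2.2678 kg m^2.
Solid sphere: I_cm = (2/5)MR² = (2/5)(2.82)(0.122)² = 0.016789 kg m^2; axis through the centre, so I = 0.016789 kg m^2.
Rectangular plate: I_cm = (1/12)Mb² = (1/12)(3.35)(0.375)² = 0.039258 kg m^2; centre at d = 0.686 m, so the parallel axis theorem gives I = 0.039258 + (3.35)(0.686)² = 1.6158 kg m^2.
Solid disk: I_cm = (1/2)MR² = (1/2)(2.57)(0.543)² = 0.37888 kg m^2; centre at d = 0.573 m, so the parallel axis theorem gives I = 0.37888 + (2.57)(0.573)² = 1.2227 kg m^2.
Total I = 2.2678 + 0.016789 + 1.6158 + 1.2227 = 5.123 kg m^2.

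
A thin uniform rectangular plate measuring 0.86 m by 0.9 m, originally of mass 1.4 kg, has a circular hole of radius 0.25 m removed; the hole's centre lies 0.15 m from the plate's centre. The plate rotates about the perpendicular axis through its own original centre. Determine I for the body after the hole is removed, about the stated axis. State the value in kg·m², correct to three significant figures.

0.162

Unpierced body about its centre: I₀ = (1/12)M(a²+b²) = (1/12)(1.4)[(0.86)² + (0.9)²] = 0.18079 kg·m².
The removed disk has mass m = M·πr²/(ab) = (1.4)·π(0.25)²/(0.86·0.9) = 0.35515 kg (same uniform areal density).
Its moment of inertia about the rotation axis (parallel-axis theorem): I_hole = (1/2)mr² + md² = (1/2)(0.35515)(0.25)² + (0.35515)(0.15)² = 0.01909 kg·m².
Treating the hole as negative mass, I = I₀ − I_hole = 0.18079 − 0.01909 = 0.1617 kg·m².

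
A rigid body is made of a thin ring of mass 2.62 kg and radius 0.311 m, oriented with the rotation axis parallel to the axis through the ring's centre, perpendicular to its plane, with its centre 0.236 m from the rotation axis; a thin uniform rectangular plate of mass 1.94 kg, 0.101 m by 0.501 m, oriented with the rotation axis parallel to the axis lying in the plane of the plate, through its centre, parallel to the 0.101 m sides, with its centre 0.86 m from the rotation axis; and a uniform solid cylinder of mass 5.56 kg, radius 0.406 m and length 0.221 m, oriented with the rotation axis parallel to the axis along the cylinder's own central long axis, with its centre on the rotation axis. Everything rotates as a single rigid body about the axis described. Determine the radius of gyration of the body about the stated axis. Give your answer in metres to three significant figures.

Thin ring: I_cm = MR² = (2.62)(0.311)² = 0.25341 kg·m²; centre at d = 0.236 m, so I = I_cm + Md² gives I = 0.25341 + (2.62)(0.236)² = 0.39933 kg·m².
Rectangular plate: I_cm = (1/12)Mb² = (1/12)(1.94)(0.501)² = 0.040578 kg·m²; centre at d = 0.86 m, so I = I_cm + Md² gives I = 0.040578 + (1.94)(0.86)² = 1.4754 kg·m².
Solid cylinder: I_cm = (1/2)MR² = (1/2)(5.56)(0.406)² = 0.45824 kg·m²; axis through the centre, so I = 0.45824 kg·m².
Total I = 2.333 kg·m²; total mass M = 10.12 kg.
k = √(I/M) = √(2.333/10.12) = 0.48014 m.

0.480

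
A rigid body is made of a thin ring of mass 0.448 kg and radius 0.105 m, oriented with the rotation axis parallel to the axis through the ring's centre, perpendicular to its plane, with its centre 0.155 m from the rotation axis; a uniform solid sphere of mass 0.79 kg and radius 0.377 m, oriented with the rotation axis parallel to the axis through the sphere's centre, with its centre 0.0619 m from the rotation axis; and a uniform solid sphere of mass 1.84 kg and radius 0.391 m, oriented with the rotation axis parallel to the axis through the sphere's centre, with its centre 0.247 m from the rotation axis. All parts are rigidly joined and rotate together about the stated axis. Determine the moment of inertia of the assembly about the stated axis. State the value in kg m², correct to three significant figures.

Thin ring: I_cm = MR² = (0.448)(0.105)² = 0.0049392 kg m²; centre at d = 0.155 m, so the parallel axis theorem gives I = 0.0049392 + (0.448)(0.155)² = 0.015702 kg m².
Solid sphere: I_cm = (2/5)MR² = (2/5)(0.79)(0.377)² = 0.044913 kg m²; centre at d = 0.0619 m, so the parallel axis theorem gives I = 0.044913 + (0.79)(0.0619)² = 0.04794 kg m².
Solid sphere: I_cm = (2/5)MR² = (2/5)(1.84)(0.391)² = 0.11252 kg m²; centre at d = 0.247 m, so the parallel axis theorem gives I = 0.11252 + (1.84)(0.247)² = 0.22478 kg m².
Total I = 0.015702 + 0.04794 + 0.22478 = 0.28842 kg m².

0.288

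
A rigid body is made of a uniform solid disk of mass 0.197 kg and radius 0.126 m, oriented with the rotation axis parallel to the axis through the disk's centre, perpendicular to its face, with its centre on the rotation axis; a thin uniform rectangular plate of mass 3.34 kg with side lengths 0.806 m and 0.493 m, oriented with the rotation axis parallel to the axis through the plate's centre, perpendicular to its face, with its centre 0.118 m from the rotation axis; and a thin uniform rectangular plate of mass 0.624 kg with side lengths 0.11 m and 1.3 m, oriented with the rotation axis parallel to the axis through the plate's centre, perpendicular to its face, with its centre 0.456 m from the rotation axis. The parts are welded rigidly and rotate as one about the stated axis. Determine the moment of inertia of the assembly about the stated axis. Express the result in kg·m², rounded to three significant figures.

Solid disk: I_cm = (1/2)MR² = (1/2)(0.197)(0.126)² = 0.0015638 kg·m²; axis through the centre, so I = 0.0015638 kg·m².
Rectangular plate: I_cm = (1/12)M(a²+b²) = (1/12)(3.34)[(0.806)² + (0.493)²] = 0.24846 kg·m²; centre at d = 0.118 m, so the parallel axis theorem gives I = 0.24846 + (3.34)(0.118)² = 0.29497 kg·m².
Rectangular plate: I_cm = (1/12)M(a²+b²) = (1/12)(0.624)[(0.11)² + (1.3)²] = 0.088509 kg·m²; centre at d = 0.456 m, so the parallel axis theorem gives I = 0.088509 + (0.624)(0.456)² = 0.21826 kg·m².
Total I = 0.0015638 + 0.29497 + 0.21826 = 0.5148 kg·m².

0.515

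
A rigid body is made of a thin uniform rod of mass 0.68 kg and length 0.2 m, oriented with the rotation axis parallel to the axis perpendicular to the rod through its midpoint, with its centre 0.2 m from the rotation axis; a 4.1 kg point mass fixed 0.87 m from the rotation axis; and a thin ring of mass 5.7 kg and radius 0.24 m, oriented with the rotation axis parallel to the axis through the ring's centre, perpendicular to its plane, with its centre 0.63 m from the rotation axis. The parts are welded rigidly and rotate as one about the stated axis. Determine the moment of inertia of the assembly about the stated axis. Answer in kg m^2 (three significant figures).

5.72

Thin rod: I_cm = (1/12)ML² = (1/12)(0.68)(0.2)² = 0.0022667 kg m^2; centre at d = 0.2 m, so I = I_cm + Md² gives I = 0.0022667 + (0.68)(0.2)² = 0.029467 kg m^2.
Point mass: I_cm = 0; centre at d = 0.87 m, so I = I_cm + Md² gives I = 0 + (4.1)(0.87)² = 3.1033 kg m^2.
Thin ring: I_cm = MR² = (5.7)(0.24)² = 0.32832 kg m^2; centre at d = 0.63 m, so I = I_cm + Md² gives I = 0.32832 + (5.7)(0.63)² = 2.5907 kg m^2.
Total I = 0.029467 + 3.1033 + 2.5907 = 5.7234 kg m^2.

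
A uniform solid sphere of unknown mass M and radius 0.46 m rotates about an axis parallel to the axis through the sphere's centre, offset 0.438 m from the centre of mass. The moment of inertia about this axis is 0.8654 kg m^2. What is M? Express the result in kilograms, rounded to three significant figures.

3.13

I = I_cm + Md² = (2/5)MR² + Md² = M·[0.4·(0.46)² + (0.438)²] = M·0.27648.
So M = 0.8654 / 0.27648 = 3.13 kg.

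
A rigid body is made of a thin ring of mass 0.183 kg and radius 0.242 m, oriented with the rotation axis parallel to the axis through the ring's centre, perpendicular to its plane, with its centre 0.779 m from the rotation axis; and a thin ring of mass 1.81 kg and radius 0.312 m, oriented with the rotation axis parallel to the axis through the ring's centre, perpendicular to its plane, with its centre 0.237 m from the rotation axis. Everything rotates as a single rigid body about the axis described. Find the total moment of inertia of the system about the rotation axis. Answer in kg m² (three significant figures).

Thin ring: I_cm = MR² = (0.183)(0.242)² = 0.010717 kg m²; centre at d = 0.779 m, so I = I_cm + Md² gives I = 0.010717 + (0.183)(0.779)² = 0.12177 kg m².
Thin ring: I_cm = MR² = (1.81)(0.312)² = 0.17619 kg m²; centre at d = 0.237 m, so I = I_cm + Md² gives I = 0.17619 + (1.81)(0.237)² = 0.27786 kg m².
Total I = 0.12177 + 0.27786 = 0.39963 kg m².

0.400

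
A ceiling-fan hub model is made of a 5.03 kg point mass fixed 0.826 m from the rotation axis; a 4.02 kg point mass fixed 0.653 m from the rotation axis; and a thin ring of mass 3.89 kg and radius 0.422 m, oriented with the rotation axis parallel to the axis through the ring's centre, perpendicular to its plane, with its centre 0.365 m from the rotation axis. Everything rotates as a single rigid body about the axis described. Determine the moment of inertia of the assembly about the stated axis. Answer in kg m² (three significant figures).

6.36

Point mass: I_cm = 0; centre at d = 0.826 m, so I = I_cm + Md² gives I = 0 + (5.03)(0.826)² = 3.4318 kg m².
Point mass: I_cm = 0; centre at d = 0.653 m, so I = I_cm + Md² gives I = 0 + (4.02)(0.653)² = 1.7142 kg m².
Thin ring: I_cm = MR² = (3.89)(0.422)² = 0.69275 kg m²; centre at d = 0.365 m, so I = I_cm + Md² gives I = 0.69275 + (3.89)(0.365)² = 1.211 kg m².
Total I = 3.4318 + 1.7142 + 1.211 = 6.357 kg m².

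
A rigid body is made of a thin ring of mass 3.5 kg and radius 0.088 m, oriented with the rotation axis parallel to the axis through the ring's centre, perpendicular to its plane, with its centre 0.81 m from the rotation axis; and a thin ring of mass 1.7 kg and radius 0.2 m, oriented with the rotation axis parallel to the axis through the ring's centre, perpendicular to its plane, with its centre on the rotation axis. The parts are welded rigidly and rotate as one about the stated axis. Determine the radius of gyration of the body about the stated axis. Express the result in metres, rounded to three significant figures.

Thin ring: I_cm = MR² = (3.5)(0.088)² = 0.027104 kg·m²; centre at d = 0.81 m, so I = I_cm + Md² gives I = 0.027104 + (3.5)(0.81)² = 2.3235 kg·m².
Thin ring: I_cm = MR² = (1.7)(0.2)² = 0.068 kg·m²; axis through the centre, so I = 0.068 kg·m².
Total I = 2.3915 kg·m²; total mass M = 5.2 kg.
k = √(I/M) = √(2.3915/5.2) = 0.67816 m.

0.678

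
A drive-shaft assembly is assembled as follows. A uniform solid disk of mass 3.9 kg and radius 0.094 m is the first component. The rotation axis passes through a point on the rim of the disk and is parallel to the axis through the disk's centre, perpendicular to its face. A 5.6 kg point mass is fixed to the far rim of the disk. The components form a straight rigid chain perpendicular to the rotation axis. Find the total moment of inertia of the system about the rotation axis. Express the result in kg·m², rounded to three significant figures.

Solid disk: I_cm = (1/2)MR² = (1/2)(3.9)(0.094)² = 0.01723 kg·m²; centre at d = 0.094 m, so the parallel axis theorem gives I = 0.01723 + (3.9)(0.094)² = 0.051691 kg·m².
Point mass: I_cm = 0; centre at d = 0.094 + 0.094 = 0.188 m, so the parallel axis theorem gives I = 0 + (5.6)(0.188)² = 0.19793 kg·m².
Total I = 0.051691 + 0.19793 = 0.24962 kg·m².

0.250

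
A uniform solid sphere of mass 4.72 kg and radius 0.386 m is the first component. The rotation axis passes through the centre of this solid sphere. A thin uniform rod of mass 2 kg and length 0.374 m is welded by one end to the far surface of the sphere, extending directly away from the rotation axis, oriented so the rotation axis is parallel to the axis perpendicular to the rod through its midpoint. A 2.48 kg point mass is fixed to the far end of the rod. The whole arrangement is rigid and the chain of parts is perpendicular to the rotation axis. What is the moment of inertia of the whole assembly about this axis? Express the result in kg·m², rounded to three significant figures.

Solid sphere: I_cm = (2/5)MR² = (2/5)(4.72)(0.386)² = 0.2813 kg·m²; axis through the centre, so I = 0.2813 kg·m².
Thin rod: I_cm = (1/12)ML² = (1/12)(2)(0.374)² = 0.023313 kg·m²; centre at d = 0.386 + 0.187 = 0.573 m, so the parallel axis theorem gives I = 0.023313 + (2)(0.573)² = 0.67997 kg·m².
Point mass: I_cm = 0; centre at d = 0.386 + 0.187 + 0.187 = 0.76 m, so the parallel axis theorem gives I = 0 + (2.48)(0.76)² = 1.4324 kg·m².
Total I = 0.2813 + 0.67997 + 1.4324 = 2.3937 kg·m².

2.39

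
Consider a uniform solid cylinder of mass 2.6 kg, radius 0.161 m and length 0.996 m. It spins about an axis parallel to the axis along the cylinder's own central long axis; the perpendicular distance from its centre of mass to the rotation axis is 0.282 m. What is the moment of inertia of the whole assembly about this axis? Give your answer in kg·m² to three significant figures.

I_cm = (1/2)MR² = (1/2)(2.6)(0.161)² = 0.033697 kg·m²; centre at d = 0.282 m, so the parallel axis theorem gives I = 0.033697 + (2.6)(0.282)² = 0.24046 kg·m².

0.240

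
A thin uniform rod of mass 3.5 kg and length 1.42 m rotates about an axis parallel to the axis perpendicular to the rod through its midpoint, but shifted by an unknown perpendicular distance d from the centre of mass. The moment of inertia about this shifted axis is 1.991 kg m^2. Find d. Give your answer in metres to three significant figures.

0.633

About the centre-of-mass axis, I_cm = (1/12)ML² = (1/12)(3.5)(1.42)² = 0.58812 kg m^2.
Parallel axis theorem: I = I_cm + Md², so Md² = 1.991 − 0.58812 = 1.4029 kg m^2.
d = √(1.4029 / 3.5) = 0.63311 m.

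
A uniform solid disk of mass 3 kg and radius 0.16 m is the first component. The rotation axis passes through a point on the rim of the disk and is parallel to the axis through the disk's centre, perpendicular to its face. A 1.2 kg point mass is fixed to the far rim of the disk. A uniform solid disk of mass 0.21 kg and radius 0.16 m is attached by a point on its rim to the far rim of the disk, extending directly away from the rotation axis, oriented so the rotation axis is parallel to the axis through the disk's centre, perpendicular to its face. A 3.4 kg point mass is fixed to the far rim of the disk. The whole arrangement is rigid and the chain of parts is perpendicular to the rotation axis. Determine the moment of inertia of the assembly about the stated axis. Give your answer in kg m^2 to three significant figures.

Solid disk: I_cm = (1/2)MR² = (1/2)(3)(0.16)² = 0.0384 kg m^2; centre at d = 0.16 m, so the parallel axis theorem gives I = 0.0384 + (3)(0.16)² = 0.1152 kg m^2.
Point mass: I_cm = 0; centre at d = 0.16 + 0.16 = 0.32 m, so the parallel axis theorem gives I = 0 + (1.2)(0.32)² = 0.12288 kg m^2.
Solid disk: I_cm = (1/2)MR² = (1/2)(0.21)(0.16)² = 0.002688 kg m^2; centre at d = 0.16 + 0.16 + 0.16 = 0.48 m, so the parallel axis theorem gives I = 0.002688 + (0.21)(0.48)² = 0.051072 kg m^2.
Point mass: I_cm = 0; centre at d = 0.16 + 0.16 + 0.16 + 0.16 = 0.64 m, so the parallel axis theorem gives I = 0 + (3.4)(0.64)² = 1.3926 kg m^2.
Total I = 0.1152 + 0.12288 + 0.051072 + 1.3926 = 1.6818 kg m^2.

1.68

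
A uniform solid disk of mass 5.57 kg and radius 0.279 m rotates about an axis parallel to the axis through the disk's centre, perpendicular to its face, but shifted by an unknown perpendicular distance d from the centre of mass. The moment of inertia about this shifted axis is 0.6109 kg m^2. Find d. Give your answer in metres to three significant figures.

0.266

About the centre-of-mass axis, I_cm = (1/2)MR² = (1/2)(5.57)(0.279)² = 0.21679 kg m^2.
Parallel axis theorem: I = I_cm + Md², so Md² = 0.6109 − 0.21679 = 0.39411 kg m^2.
d = √(0.39411 / 5.57) = 0.266 m.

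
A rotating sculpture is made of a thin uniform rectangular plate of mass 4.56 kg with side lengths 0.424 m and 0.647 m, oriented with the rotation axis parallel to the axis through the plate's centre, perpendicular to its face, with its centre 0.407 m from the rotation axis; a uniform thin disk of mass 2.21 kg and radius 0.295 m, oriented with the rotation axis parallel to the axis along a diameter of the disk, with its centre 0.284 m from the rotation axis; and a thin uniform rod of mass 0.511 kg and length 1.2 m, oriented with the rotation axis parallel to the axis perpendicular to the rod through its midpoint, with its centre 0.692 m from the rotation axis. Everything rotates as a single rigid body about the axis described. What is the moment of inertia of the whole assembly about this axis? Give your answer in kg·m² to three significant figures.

Rectangular plate: I_cm = (1/12)M(a²+b²) = (1/12)(4.56)[(0.424)² + (0.647)²] = 0.22739 kg·m²; centre at d = 0.407 m, so I = I_cm + Md² gives I = 0.22739 + (4.56)(0.407)² = 0.98275 kg·m².
Thin disk: I_cm = (1/4)MR² = (1/4)(2.21)(0.295)² = 0.048081 kg·m²; centre at d = 0.284 m, so I = I_cm + Md² gives I = 0.048081 + (2.21)(0.284)² = 0.22633 kg·m².
Thin rod: I_cm = (1/12)ML² = (1/12)(0.511)(1.2)² = 0.06132 kg·m²; centre at d = 0.692 m, so I = I_cm + Md² gives I = 0.06132 + (0.511)(0.692)² = 0.30602 kg·m².
Total I = 0.98275 + 0.22633 + 0.30602 = 1.5151 kg·m².

1.52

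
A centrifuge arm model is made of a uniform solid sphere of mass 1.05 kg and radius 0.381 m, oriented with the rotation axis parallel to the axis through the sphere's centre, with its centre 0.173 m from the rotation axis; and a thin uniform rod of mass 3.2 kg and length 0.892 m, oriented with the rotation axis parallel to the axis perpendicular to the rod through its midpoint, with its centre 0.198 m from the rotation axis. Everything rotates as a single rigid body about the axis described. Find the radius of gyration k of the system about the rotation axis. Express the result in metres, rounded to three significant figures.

Solid sphere: I_cm = (2/5)MR² = (2/5)(1.05)(0.381)² = 0.060968 kg·m²; centre at d = 0.173 m, so the parallel axis theorem gives I = 0.060968 + (1.05)(0.173)² = 0.092393 kg·m².
Thin rod: I_cm = (1/12)ML² = (1/12)(3.2)(0.892)² = 0.21218 kg·m²; centre at d = 0.198 m, so the parallel axis theorem gives I = 0.21218 + (3.2)(0.198)² = 0.33763 kg·m².
Total I = 0.43002 kg·m²; total mass M = 4.25 kg.
k = √(I/M) = √(0.43002/4.25) = 0.31809 m.

0.318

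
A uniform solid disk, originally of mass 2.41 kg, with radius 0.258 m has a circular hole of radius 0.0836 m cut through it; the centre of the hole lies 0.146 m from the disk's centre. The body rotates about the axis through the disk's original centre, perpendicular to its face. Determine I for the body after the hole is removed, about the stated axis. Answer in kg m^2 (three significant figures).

Unpierced body about its centre: I₀ = (1/2)MR² = (1/2)(2.41)(0.258)² = 0.08021 kg m^2.
The removed disk has mass m = M·(r/R)² = (2.41)(0.0836/0.258)² = 0.25304 kg (same uniform areal density).
Its moment of inertia about the rotation axis (parallel-axis theorem): I_hole = (1/2)mr² + md² = (1/2)(0.25304)(0.0836)² + (0.25304)(0.146)² = 0.0062781 kg m^2.
Treating the hole as negative mass, I = I₀ − I_hole = 0.08021 − 0.0062781 = 0.073932 kg m^2.

0.0739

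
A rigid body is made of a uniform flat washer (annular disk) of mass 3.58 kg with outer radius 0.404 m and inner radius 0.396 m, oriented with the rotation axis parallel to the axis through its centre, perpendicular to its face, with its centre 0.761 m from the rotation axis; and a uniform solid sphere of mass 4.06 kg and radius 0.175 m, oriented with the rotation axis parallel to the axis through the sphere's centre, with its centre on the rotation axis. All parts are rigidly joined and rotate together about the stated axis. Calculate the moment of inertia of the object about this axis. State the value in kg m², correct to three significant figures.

2.70

Annular disk: I_cm = (1/2)M(R²+r²) = (1/2)(3.58)[(0.404)² + (0.396)²] = 0.57286 kg m²; centre at d = 0.761 m, so the parallel axis theorem gives I = 0.57286 + (3.58)(0.761)² = 2.6461 kg m².
Solid sphere: I_cm = (2/5)MR² = (2/5)(4.06)(0.175)² = 0.049735 kg m²; axis through the centre, so I = 0.049735 kg m².
Total I = 2.6461 + 0.049735 = 2.6958 kg m².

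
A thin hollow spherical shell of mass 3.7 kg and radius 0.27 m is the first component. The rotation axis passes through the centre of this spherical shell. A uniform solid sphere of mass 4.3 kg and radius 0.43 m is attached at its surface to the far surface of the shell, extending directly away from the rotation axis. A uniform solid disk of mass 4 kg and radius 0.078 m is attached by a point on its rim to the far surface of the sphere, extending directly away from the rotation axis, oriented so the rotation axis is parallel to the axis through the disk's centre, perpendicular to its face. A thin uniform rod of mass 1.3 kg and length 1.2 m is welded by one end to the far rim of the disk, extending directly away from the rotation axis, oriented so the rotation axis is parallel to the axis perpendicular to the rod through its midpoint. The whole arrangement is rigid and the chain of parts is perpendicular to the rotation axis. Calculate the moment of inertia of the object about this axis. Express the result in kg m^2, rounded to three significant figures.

13.2

Spherical shell: I_cm = (2/3)MR² = (2/3)(3.7)(0.27)² = 0.17982 kg m^2; axis through the centre, so I = 0.17982 kg m^2.
Solid sphere: I_cm = (2/5)MR² = (2/5)(4.3)(0.43)² = 0.31803 kg m^2; centre at d = 0.27 + 0.43 = 0.7 m, so I = I_cm + Md² gives I = 0.31803 + (4.3)(0.7)² = 2.425 kg m^2.
Solid disk: I_cm = (1/2)MR² = (1/2)(4)(0.078)² = 0.012168 kg m^2; centre at d = 0.27 + 0.43 + 0.43 + 0.078 = 1.208 m, so I = I_cm + Md² gives I = 0.012168 + (4)(1.208)² = 5.8492 kg m^2.
Thin rod: I_cm = (1/12)ML² = (1/12)(1.3)(1.2)² = 0.156 kg m^2; centre at d = 0.27 + 0.43 + 0.43 + 0.078 + 0.078 + 0.6 = 1.886 m, so I = I_cm + Md² gives I = 0.156 + (1.3)(1.886)² = 4.7801 kg m^2.
Total I = 0.17982 + 2.425 + 5.8492 + 4.7801 = 13.234 kg m^2.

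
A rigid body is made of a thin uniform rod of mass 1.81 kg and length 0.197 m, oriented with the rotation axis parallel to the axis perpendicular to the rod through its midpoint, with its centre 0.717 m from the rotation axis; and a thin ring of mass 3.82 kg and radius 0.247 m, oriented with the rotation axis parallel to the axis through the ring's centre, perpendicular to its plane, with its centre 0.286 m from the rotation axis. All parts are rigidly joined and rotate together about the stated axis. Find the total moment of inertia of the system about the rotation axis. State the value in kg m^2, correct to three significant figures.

Thin rod: I_cm = (1/12)ML² = (1/12)(1.81)(0.197)² = 0.0058537 kg m^2; centre at d = 0.717 m, so I = I_cm + Md² gives I = 0.0058537 + (1.81)(0.717)² = 0.93635 kg m^2.
Thin ring: I_cm = MR² = (3.82)(0.247)² = 0.23305 kg m^2; centre at d = 0.286 m, so I = I_cm + Md² gives I = 0.23305 + (3.82)(0.286)² = 0.54552 kg m^2.
Total I = 0.93635 + 0.54552 = 1.4819 kg m^2.

1.48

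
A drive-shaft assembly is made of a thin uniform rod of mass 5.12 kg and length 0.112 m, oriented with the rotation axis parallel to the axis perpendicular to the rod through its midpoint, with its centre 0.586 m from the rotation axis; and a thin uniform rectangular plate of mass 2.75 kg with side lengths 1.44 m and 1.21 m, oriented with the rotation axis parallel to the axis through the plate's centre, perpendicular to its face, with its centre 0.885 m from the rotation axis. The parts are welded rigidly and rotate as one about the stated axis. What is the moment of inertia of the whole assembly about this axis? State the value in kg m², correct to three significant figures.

4.73

Thin rod: I_cm = (1/12)ML² = (1/12)(5.12)(0.112)² = 0.0053521 kg m²; centre at d = 0.586 m, so the parallel axis theorem gives I = 0.0053521 + (5.12)(0.586)² = 1.7635 kg m².
Rectangular plate: I_cm = (1/12)M(a²+b²) = (1/12)(2.75)[(1.44)² + (1.21)²] = 0.81072 kg m²; centre at d = 0.885 m, so the parallel axis theorem gives I = 0.81072 + (2.75)(0.885)² = 2.9646 kg m².
Total I = 1.7635 + 2.9646 = 4.7281 kg m².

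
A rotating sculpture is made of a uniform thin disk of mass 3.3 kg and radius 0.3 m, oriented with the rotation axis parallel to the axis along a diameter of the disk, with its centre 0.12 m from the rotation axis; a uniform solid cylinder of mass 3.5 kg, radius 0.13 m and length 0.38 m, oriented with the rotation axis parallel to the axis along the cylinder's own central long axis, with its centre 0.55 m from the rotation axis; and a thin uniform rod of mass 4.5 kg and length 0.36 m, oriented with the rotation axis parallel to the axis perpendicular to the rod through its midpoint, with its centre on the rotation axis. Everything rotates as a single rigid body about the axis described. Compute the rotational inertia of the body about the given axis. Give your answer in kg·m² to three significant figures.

1.26

Thin disk: I_cm = (1/4)MR² = (1/4)(3.3)(0.3)² = 0.07425 kg·m²; centre at d = 0.12 m, so the parallel axis theorem gives I = 0.07425 + (3.3)(0.12)² = 0.12177 kg·m².
Solid cylinder: I_cm = (1/2)MR² = (1/2)(3.5)(0.13)² = 0.029575 kg·m²; centre at d = 0.55 m, so the parallel axis theorem gives I = 0.029575 + (3.5)(0.55)² = 1.0883 kg·m².
Thin rod: I_cm = (1/12)ML² = (1/12)(4.5)(0.36)² = 0.0486 kg·m²; axis through the centre, so I = 0.0486 kg·m².
Total I = 0.12177 + 1.0883 + 0.0486 = 1.2587 kg·m².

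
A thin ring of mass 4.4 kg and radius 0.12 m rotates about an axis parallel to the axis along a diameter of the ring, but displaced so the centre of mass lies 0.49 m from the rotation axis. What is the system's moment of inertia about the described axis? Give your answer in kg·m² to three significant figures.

1.09

I_cm = (1/2)MR² = (1/2)(4.4)(0.12)² = 0.03168 kg·m²; centre at d = 0.49 m, so the parallel axis theorem gives I = 0.03168 + (4.4)(0.49)² = 1.0881 kg·m².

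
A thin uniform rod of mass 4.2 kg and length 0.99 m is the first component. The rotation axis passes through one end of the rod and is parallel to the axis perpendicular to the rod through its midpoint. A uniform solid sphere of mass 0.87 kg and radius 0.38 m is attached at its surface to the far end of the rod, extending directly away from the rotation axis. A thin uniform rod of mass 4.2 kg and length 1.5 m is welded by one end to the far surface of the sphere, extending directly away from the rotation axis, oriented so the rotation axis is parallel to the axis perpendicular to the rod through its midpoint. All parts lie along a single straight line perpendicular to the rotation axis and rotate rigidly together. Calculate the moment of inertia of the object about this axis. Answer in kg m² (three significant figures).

Thin rod: I_cm = (1/12)ML² = (1/12)(4.2)(0.99)² = 0.34303 kg m²; centre at d = 0.495 m, so I = I_cm + Md² gives I = 0.34303 + (4.2)(0.495)² = 1.3721 kg m².
Solid sphere: I_cm = (2/5)MR² = (2/5)(0.87)(0.38)² = 0.050251 kg m²; centre at d = 0.495 + 0.495 + 0.38 = 1.37 m, so I = I_cm + Md² gives I = 0.050251 + (0.87)(1.37)² = 1.6832 kg m².
Thin rod: I_cm = (1/12)ML² = (1/12)(4.2)(1.5)² = 0.7875 kg m²; centre at d = 0.495 + 0.495 + 0.38 + 0.38 + 0.75 = 2.5 m, so I = I_cm + Md² gives I = 0.7875 + (4.2)(2.5)² = 27.038 kg m².
Total I = 1.3721 + 1.6832 + 27.038 = 30.093 kg m².

30.1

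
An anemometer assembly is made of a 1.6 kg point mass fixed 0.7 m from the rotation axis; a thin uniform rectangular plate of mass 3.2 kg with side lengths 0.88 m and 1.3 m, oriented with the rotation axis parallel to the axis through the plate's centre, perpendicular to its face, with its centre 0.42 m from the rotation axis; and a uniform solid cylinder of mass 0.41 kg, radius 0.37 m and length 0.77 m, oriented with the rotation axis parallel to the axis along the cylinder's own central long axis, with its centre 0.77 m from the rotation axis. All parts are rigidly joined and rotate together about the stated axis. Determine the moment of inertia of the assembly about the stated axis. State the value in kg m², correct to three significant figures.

Point mass: I_cm = 0; centre at d = 0.7 m, so I = I_cm + Md² gives I = 0 + (1.6)(0.7)² = 0.784 kg m².
Rectangular plate: I_cm = (1/12)M(a²+b²) = (1/12)(3.2)[(0.88)² + (1.3)²] = 0.65717 kg m²; centre at d = 0.42 m, so I = I_cm + Md² gives I = 0.65717 + (3.2)(0.42)² = 1.2217 kg m².
Solid cylinder: I_cm = (1/2)MR² = (1/2)(0.41)(0.37)² = 0.028064 kg m²; centre at d = 0.77 m, so I = I_cm + Md² gives I = 0.028064 + (0.41)(0.77)² = 0.27115 kg m².
Total I = 0.784 + 1.2217 + 0.27115 = 2.2768 kg m².

2.28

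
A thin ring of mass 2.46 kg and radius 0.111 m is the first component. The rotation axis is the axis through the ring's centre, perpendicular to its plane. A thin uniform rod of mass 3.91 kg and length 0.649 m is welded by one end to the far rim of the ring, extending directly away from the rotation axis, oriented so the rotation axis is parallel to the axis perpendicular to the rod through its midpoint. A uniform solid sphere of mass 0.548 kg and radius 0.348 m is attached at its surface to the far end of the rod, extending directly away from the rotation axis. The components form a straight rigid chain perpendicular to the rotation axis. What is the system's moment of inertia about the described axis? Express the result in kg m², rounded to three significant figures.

Thin ring: I_cm = MR² = (2.46)(0.111)² = 0.03031 kg m²; axis through the centre, so I = 0.03031 kg m².
Thin rod: I_cm = (1/12)ML² = (1/12)(3.91)(0.649)² = 0.13724 kg m²; centre at d = 0.111 + 0.3245 = 0.4355 m, so the parallel axis theorem gives I = 0.13724 + (3.91)(0.4355)² = 0.87881 kg m².
Solid sphere: I_cm = (2/5)MR² = (2/5)(0.548)(0.348)² = 0.026546 kg m²; centre at d = 0.111 + 0.3245 + 0.3245 + 0.348 = 1.108 m, so the parallel axis theorem gives I = 0.026546 + (0.548)(1.108)² = 0.69931 kg m².
Total I = 0.03031 + 0.87881 + 0.69931 = 1.6084 kg m².

1.61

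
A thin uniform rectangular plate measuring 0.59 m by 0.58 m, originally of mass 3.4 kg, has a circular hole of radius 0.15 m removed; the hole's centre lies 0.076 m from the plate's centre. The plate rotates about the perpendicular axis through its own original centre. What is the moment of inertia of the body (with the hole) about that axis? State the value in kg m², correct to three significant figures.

Unpierced body about its centre: I₀ = (1/12)M(a²+b²) = (1/12)(3.4)[(0.59)² + (0.58)²] = 0.19394 kg m².
The removed disk has mass m = M·πr²/(ab) = (3.4)·π(0.15)²/(0.59·0.58) = 0.70231 kg (same uniform areal density).
Its moment of inertia about the rotation axis (parallel-axis theorem): I_hole = (1/2)mr² + md² = (1/2)(0.70231)(0.15)² + (0.70231)(0.076)² = 0.011958 kg m².
Treating the hole as negative mass, I = I₀ − I_hole = 0.19394 − 0.011958 = 0.18198 kg m².

0.182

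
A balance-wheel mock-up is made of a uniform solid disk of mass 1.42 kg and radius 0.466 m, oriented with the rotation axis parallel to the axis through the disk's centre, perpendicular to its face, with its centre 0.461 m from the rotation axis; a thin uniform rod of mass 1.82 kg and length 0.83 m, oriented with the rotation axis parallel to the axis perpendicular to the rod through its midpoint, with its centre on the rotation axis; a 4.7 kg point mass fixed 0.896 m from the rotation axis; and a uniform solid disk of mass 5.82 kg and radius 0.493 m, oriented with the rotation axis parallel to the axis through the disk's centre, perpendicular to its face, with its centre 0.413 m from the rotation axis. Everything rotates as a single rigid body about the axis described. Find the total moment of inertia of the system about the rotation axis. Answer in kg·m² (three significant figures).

Solid disk: I_cm = (1/2)MR² = (1/2)(1.42)(0.466)² = 0.15418 kg·m²; centre at d = 0.461 m, so the parallel axis theorem gives I = 0.15418 + (1.42)(0.461)² = 0.45596 kg·m².
Thin rod: I_cm = (1/12)ML² = (1/12)(1.82)(0.83)² = 0.10448 kg·m²; axis through the centre, so I = 0.10448 kg·m².
Point mass: I_cm = 0; centre at d = 0.896 m, so the parallel axis theorem gives I = 0 + (4.7)(0.896)² = 3.7732 kg·m².
Solid disk: I_cm = (1/2)MR² = (1/2)(5.82)(0.493)² = 0.70727 kg·m²; centre at d = 0.413 m, so the parallel axis theorem gives I = 0.70727 + (5.82)(0.413)² = 1.7 kg·m².
Total I = 0.45596 + 0.10448 + 3.7732 + 1.7 = 6.0337 kg·m².

6.03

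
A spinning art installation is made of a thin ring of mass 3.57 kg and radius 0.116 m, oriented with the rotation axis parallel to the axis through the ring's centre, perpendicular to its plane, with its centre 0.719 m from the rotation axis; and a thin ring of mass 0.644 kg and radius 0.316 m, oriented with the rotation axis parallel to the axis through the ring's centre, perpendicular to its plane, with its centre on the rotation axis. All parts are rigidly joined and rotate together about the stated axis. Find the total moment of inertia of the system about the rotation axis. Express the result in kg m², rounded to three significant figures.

1.96

Thin ring: I_cm = MR² = (3.57)(0.116)² = 0.048038 kg m²; centre at d = 0.719 m, so the parallel axis theorem gives I = 0.048038 + (3.57)(0.719)² = 1.8936 kg m².
Thin ring: I_cm = MR² = (0.644)(0.316)² = 0.064307 kg m²; axis through the centre, so I = 0.064307 kg m².
Total I = 1.8936 + 0.064307 = 1.9579 kg m².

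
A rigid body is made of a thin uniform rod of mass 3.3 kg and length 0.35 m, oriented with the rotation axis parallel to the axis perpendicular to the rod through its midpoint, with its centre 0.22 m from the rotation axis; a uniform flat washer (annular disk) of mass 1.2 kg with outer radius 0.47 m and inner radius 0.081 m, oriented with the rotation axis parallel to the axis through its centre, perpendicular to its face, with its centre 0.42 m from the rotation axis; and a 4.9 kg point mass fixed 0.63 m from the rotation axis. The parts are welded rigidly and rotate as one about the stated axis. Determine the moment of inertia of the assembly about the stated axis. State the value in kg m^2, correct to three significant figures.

Thin rod: I_cm = (1/12)ML² = (1/12)(3.3)(0.35)² = 0.033687 kg m^2; centre at d = 0.22 m, so I = I_cm + Md² gives I = 0.033687 + (3.3)(0.22)² = 0.19341 kg m^2.
Annular disk: I_cm = (1/2)M(R²+r²) = (1/2)(1.2)[(0.47)² + (0.081)²] = 0.13648 kg m^2; centre at d = 0.42 m, so I = I_cm + Md² gives I = 0.13648 + (1.2)(0.42)² = 0.34816 kg m^2.
Point mass: I_cm = 0; centre at d = 0.63 m, so I = I_cm + Md² gives I = 0 + (4.9)(0.63)² = 1.9448 kg m^2.
Total I = 0.19341 + 0.34816 + 1.9448 = 2.4864 kg m^2.

2.49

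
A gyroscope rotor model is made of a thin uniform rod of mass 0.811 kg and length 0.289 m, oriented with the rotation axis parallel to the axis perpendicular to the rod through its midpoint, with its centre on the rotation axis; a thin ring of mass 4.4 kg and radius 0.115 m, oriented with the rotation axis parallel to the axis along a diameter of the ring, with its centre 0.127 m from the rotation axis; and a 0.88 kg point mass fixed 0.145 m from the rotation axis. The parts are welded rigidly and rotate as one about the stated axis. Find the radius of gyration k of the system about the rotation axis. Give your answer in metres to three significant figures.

Thin rod: I_cm = (1/12)ML² = (1/12)(0.811)(0.289)² = 0.0056446 kg m²; axis through the centre, so I = 0.0056446 kg m².
Thin ring: I_cm = (1/2)MR² = (1/2)(4.4)(0.115)² = 0.029095 kg m²; centre at d = 0.127 m, so the parallel axis theorem gives I = 0.029095 + (4.4)(0.127)² = 0.10006 kg m².
Point mass: I_cm = 0; centre at d = 0.145 m, so the parallel axis theorem gives I = 0 + (0.88)(0.145)² = 0.018502 kg m².
Total I = 0.12421 kg m²; total mass M = 6.091 kg.
k = √(I/M) = √(0.12421/6.091) = 0.1428 m.

0.143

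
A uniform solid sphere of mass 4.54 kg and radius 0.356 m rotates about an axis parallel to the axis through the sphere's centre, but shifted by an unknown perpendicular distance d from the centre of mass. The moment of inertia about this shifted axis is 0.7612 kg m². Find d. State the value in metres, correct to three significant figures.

About the centre-of-mass axis, I_cm = (2/5)MR² = (2/5)(4.54)(0.356)² = 0.23015 kg m².
Parallel axis theorem: I = I_cm + Md², so Md² = 0.7612 − 0.23015 = 0.53105 kg m².
d = √(0.53105 / 4.54) = 0.34201 m.

0.342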